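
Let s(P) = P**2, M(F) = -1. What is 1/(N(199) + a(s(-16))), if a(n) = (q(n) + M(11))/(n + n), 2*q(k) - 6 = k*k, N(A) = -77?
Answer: -256/3327 ≈ -0.076946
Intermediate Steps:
q(k) = 3 + k**2/2 (q(k) = 3 + (k*k)/2 = 3 + k**2/2)
a(n) = (2 + n**2/2)/(2*n) (a(n) = ((3 + n**2/2) - 1)/(n + n) = (2 + n**2/2)/((2*n)) = (2 + n**2/2)*(1/(2*n)) = (2 + n**2/2)/(2*n))
1/(N(199) + a(s(-16))) = 1/(-77 + (1/((-16)**2) + (1/4)*(-16)**2)) = 1/(-77 + (1/256 + (1/4)*256)) = 1/(-77 + (1/256 + 64)) = 1/(-77 + 16385/256) = 1/(-3327/256) = -256/3327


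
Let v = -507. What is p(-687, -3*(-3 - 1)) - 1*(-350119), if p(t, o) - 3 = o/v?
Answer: 59170614/169 ≈ 3.5012e+5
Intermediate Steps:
p(t, o) = 3 - o/507 (p(t, o) = 3 + o/(-507) = 3 + o*(-1/507) = 3 - o/507)
p(-687, -3*(-3 - 1)) - 1*(-350119) = (3 - (-1)*(-3 - 1)/169) - 1*(-350119) = (3 - (-1)*(-4)/169) + 350119 = (3 - 1/507*12) + 350119 = (3 - 4/169) + 350119 = 503/169 + 350119 = 59170614/169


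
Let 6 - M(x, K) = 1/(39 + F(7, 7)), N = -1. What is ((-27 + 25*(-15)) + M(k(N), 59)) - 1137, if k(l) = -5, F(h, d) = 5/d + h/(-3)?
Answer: -1203426/785 ≈ -1533.0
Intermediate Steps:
F(h, d) = 5/d - h/3 (F(h, d) = 5/d + h*(-⅓) = 5/d - h/3)
M(x, K) = 4689/785 (M(x, K) = 6 - 1/(39 + (5/7 - ⅓*7)) = 6 - 1/(39 + (5*(⅐) - 7/3)) = 6 - 1/(39 + (5/7 - 7/3)) = 6 - 1/(39 - 34/21) = 6 - 1/785/21 = 6 - 1*21/785 = 6 - 21/785 = 4689/785)
((-27 + 25*(-15)) + M(k(N), 59)) - 1137 = ((-27 + 25*(-15)) + 4689/785) - 1137 = ((-27 - 375) + 4689/785) - 1137 = (-402 + 4689/785) - 1137 = -310881/785 - 1137 = -1203426/785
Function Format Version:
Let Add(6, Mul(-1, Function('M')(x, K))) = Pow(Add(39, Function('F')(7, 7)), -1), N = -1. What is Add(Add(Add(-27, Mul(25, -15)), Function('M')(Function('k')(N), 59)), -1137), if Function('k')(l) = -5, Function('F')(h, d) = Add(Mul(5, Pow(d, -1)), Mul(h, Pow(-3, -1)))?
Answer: Rational(-1203426, 785) ≈ -1533.0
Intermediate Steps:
Function('F')(h, d) = Add(Mul(5, Pow(d, -1)), Mul(Rational(-1, 3), h)) (Function('F')(h, d) = Add(Mul(5, Pow(d, -1)), Mul(h, Rational(-1, 3))) = Add(Mul(5, Pow(d, -1)), Mul(Rational(-1, 3), h)))
Function('M')(x, K) = Rational(4689, 785) (Function('M')(x, K) = Add(6, Mul(-1, Pow(Add(39, Add(Mul(5, Pow(7, -1)), Mul(Rational(-1, 3), 7))), -1))) = Add(6, Mul(-1, Pow(Add(39, Add(Mul(5, Rational(1, 7)), Rational(-7, 3))), -1))) = Add(6, Mul(-1, Pow(Add(39, Add(Rational(5, 7), Rational(-7, 3))), -1))) = Add(6, Mul(-1, Pow(Add(39, Rational(-34, 21)), -1))) = Add(6, Mul(-1, Pow(Rational(785, 21), -1))) = Add(6, Mul(-1, Rational(21, 785))) = Add(6, Rational(-21, 785)) = Rational(4689, 785))
Add(Add(Add(-27, Mul(25, -15)), Function('M')(Function('k')(N), 59)), -1137) = Add(Add(Add(-27, Mul(25, -15)), Rational(4689, 785)), -1137) = Add(Add(Add(-27, -375), Rational(4689, 785)), -1137) = Add(Add(-402, Rational(4689, 785)), -1137) = Add(Rational(-310881, 785), -1137) = Rational(-1203426, 785)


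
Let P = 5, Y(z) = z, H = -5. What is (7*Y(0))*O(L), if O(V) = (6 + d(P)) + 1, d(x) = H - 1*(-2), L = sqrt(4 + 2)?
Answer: 0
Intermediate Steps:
L = sqrt(6) ≈ 2.4495
d(x) = -3 (d(x) = -5 - 1*(-2) = -5 + 2 = -3)
O(V) = 4 (O(V) = (6 - 3) + 1 = 3 + 1 = 4)
(7*Y(0))*O(L) = (7*0)*4 = 0*4 = 0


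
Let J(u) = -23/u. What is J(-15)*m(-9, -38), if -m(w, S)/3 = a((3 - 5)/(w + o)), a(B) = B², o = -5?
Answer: -23/245 ≈ -0.093878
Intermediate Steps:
m(w, S) = -12/(-5 + w)² (m(w, S) = -3*(3 - 5)²/(w - 5)² = -3*4/(-5 + w)² = -12/(-5 + w)²)
J(-15)*m(-9, -38) = (-23/(-15))*(-12/(-5 - 9)²) = (-23*(-1/15))*(-12/(-14)²) = 23*(-12*1/196)/15 = (23/15)*(-3/49) = -23/245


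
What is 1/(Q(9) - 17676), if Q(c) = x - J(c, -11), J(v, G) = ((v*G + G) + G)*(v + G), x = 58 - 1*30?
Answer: -1/17890 ≈ -5.5897e-5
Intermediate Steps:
x = 28 (x = 58 - 30 = 28)
J(v, G) = (G + v)*(2*G + G*v) (J(v, G) = ((G*v + G) + G)*(G + v) = ((G + G*v) + G)*(G + v) = (2*G + G*v)*(G + v) = (G + v)*(2*G + G*v))
Q(c) = -214 - 99*c + 11*c² (Q(c) = 28 - (-11)*(c² + 2*(-11) + 2*c - 11*c) = 28 - (-11)*(c² - 22 + 2*c - 11*c) = 28 - (-11)*(-22 + c² - 9*c) = 28 - (242 - 11*c² + 99*c) = 28 + (-242 - 99*c + 11*c²) = -214 - 99*c + 11*c²)
1/(Q(9) - 17676) = 1/((-214 - 99*9 + 11*9²) - 17676) = 1/((-214 - 891 + 11*81) - 17676) = 1/((-214 - 891 + 891) - 17676) = 1/(-214 - 17676) = 1/(-17890) = -1/17890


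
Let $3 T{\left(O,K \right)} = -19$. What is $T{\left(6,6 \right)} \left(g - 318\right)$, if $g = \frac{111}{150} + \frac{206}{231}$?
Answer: $\frac{69427007}{34650} \approx 2003.7$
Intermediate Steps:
$T{\left(O,K \right)} = - \frac{19}{3}$ ($T{\left(O,K \right)} = \frac{1}{3} \left(-19\right) = - \frac{19}{3}$)
$g = \frac{18847}{11550}$ ($g = 111 \cdot \frac{1}{150} + 206 \cdot \frac{1}{231} = \frac{37}{50} + \frac{206}{231} = \frac{18847}{11550} \approx 1.6318$)
$T{\left(6,6 \right)} \left(g - 318\right) = - \frac{19 \left(\frac{18847}{11550} - 318\right)}{3} = \left(- \frac{19}{3}\right) \left(- \frac{3654053}{11550}\right) = \frac{69427007}{34650}$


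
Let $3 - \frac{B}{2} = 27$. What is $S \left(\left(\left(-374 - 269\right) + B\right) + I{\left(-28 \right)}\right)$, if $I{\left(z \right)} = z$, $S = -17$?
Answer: $12223$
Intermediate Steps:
$B = -48$ ($B = 6 - 54 = -48$)
$S \left(\left(\left(-374 - 269\right) + B\right) + I{\left(-28 \right)}\right) = - 17 \left(\left(\left(-374 - 269\right) - 48\right) - 28\right) = - 17 \left(\left(-643 - 48\right) - 28\right) = - 17 \left(-691 - 28\right) = \left(-17\right) \left(-719\right) = 12223$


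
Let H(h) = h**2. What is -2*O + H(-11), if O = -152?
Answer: 425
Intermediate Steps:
-2*O + H(-11) = -2*(-152) + (-11)**2 = 304 + 121 = 425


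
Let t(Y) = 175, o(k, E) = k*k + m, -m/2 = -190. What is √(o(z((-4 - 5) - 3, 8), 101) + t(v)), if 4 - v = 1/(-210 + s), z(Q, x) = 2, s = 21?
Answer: √559 ≈ 23.643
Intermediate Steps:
m = 380 (m = -2*(-190) = 380)
v = 757/189 (v = 4 - 1/(-210 + 21) = 4 - 1/(-189) = 4 - 1*(-1/189) = 4 + 1/189 = 757/189 ≈ 4.0053)
o(k, E) = 380 + k² (o(k, E) = k*k + 380 = k² + 380 = 380 + k²)
√(o(z((-4 - 5) - 3, 8), 101) + t(v)) = √((380 + 2²) + 175) = √((380 + 4) + 175) = √(384 + 175) = √559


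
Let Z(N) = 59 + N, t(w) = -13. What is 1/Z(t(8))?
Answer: 1/46 ≈ 0.021739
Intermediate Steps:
1/Z(t(8)) = 1/(59 - 13) = 1/46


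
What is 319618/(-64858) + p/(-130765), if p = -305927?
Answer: -10976517202/4240578185 ≈ -2.5884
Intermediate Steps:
319618/(-64858) + p/(-130765) = 319618/(-64858) - 305927/(-130765) = 319618*(-1/64858) - 305927*(-1/130765) = -159809/32429 + 305927/130765 = -10976517202/4240578185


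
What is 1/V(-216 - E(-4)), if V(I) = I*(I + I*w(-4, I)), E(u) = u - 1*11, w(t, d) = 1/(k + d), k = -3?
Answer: 68/2733801 ≈ 2.4874e-5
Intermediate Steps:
w(t, d) = 1/(-3 + d)
E(u) = -11 + u (E(u) = u - 11 = -11 + u)
V(I) = I*(I + I/(-3 + I))
1/V(-216 - E(-4)) = 1/((-216 - (-11 - 4))**2*(-2 + (-216 - (-11 - 4)))/(-3 + (-216 - (-11 - 4)))) = 1/((-216 - 1*(-15))**2*(-2 + (-216 - 1*(-15)))/(-3 + (-216 - 1*(-15)))) = 1/((-216 + 15)**2*(-2 + (-216 + 15))/(-3 + (-216 + 15))) = 1/((-201)**2*(-2 - 201)/(-3 - 201)) = 1/(40401*(-203)/(-204)) = 1/(40401*(-1/204)*(-203)) = 1/(2733801/68) = 68/2733801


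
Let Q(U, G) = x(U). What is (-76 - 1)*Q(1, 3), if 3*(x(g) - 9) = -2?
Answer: -1925/3 ≈ -641.67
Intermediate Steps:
x(g) = 25/3 (x(g) = 9 + (⅓)*(-2) = 9 - ⅔ = 25/3)
Q(U, G) = 25/3
(-76 - 1)*Q(1, 3) = (-76 - 1)*(25/3) = -77*25/3 = -1925/3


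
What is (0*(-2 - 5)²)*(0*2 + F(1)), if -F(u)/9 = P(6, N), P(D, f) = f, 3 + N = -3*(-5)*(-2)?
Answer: 0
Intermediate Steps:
N = -33 (N = -3 - 3*(-5)*(-2) = -3 + 15*(-2) = -3 - 30 = -33)
F(u) = 297 (F(u) = -9*(-33) = 297)
(0*(-2 - 5)²)*(0*2 + F(1)) = (0*(-2 - 5)²)*(0*2 + 297) = (0*(-7)²)*(0 + 297) = (0*49)*297 = 0*297 = 0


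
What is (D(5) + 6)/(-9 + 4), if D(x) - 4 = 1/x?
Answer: -51/25 ≈ -2.0400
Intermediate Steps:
D(x) = 4 + 1/x
(D(5) + 6)/(-9 + 4) = ((4 + 1/5) + 6)/(-9 + 4) = ((4 + 1/5) + 6)/(-5) = (21/5 + 6)*(-1/5) = (51/5)*(-1/5) = -51/25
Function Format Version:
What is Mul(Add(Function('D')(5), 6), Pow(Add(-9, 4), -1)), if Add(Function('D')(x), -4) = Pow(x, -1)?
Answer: Rational(-51, 25) ≈ -2.0400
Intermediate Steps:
Function('D')(x) = Add(4, Pow(x, -1))
Mul(Add(Function('D')(5), 6), Pow(Add(-9, 4), -1)) = Mul(Add(Add(4, Pow(5, -1)), 6), Pow(Add(-9, 4), -1)) = Mul(Add(Add(4, Rational(1, 5)), 6), Pow(-5, -1)) = Mul(Add(Rational(21, 5), 6), Rational(-1, 5)) = Mul(Rational(51, 5), Rational(-1, 5)) = Rational(-51, 25)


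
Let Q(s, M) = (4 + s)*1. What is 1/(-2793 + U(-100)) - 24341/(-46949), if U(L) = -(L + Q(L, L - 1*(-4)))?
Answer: 9023804/17418079 ≈ 0.51807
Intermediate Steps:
Q(s, M) = 4 + s
U(L) = -4 - 2*L (U(L) = -(L + (4 + L)) = -(4 + 2*L) = -4 - 2*L)
1/(-2793 + U(-100)) - 24341/(-46949) = 1/(-2793 + (-4 - 2*(-100))) - 24341/(-46949) = 1/(-2793 + (-4 + 200)) - 24341*(-1)/46949 = 1/(-2793 + 196) - 1*(-24341/46949) = 1/(-2597) + 24341/46949 = -1/2597 + 24341/46949 = 9023804/17418079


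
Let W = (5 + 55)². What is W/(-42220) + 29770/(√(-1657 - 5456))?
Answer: -180/2111 - 29770*I*√7113/7113 ≈ -0.085268 - 352.98*I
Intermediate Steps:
W = 3600 (W = 60² = 3600)
W/(-42220) + 29770/(√(-1657 - 5456)) = 3600/(-42220) + 29770/(√(-1657 - 5456)) = 3600*(-1/42220) + 29770/(√(-7113)) = -180/2111 + 29770/((I*√7113)) = -180/2111 + 29770*(-I*√7113/7113) = -180/2111 - 29770*I*√7113/7113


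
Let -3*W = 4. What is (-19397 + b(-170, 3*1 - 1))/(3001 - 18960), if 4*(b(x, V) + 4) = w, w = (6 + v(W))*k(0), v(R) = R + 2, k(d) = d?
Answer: 19401/15959 ≈ 1.2157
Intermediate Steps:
W = -4/3 (W = -1/3*4 = -4/3 ≈ -1.3333)
v(R) = 2 + R
w = 0 (w = (6 + (2 - 4/3))*0 = (6 + 2/3)*0 = (20/3)*0 = 0)
b(x, V) = -4 (b(x, V) = -4 + (1/4)*0 = -4 + 0 = -4)
(-19397 + b(-170, 3*1 - 1))/(3001 - 18960) = (-19397 - 4)/(3001 - 18960) = -19401/(-15959) = -19401*(-1/15959) = 19401/15959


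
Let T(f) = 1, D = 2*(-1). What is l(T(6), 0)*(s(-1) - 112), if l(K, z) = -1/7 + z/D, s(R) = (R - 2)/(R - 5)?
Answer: 223/14 ≈ 15.929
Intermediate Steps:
D = -2
s(R) = (-2 + R)/(-5 + R)
l(K, z) = -⅐ - z/2 (l(K, z) = -1/7 + z/(-2) = -1*⅐ + z*(-½) = -⅐ - z/2)
l(T(6), 0)*(s(-1) - 112) = (-⅐ - ½*0)*((-2 - 1)/(-5 - 1) - 112) = (-⅐ + 0)*(-3/(-6) - 112) = -(-⅙*(-3) - 112)/7 = -(½ - 112)/7 = -⅐*(-223/2) = 223/14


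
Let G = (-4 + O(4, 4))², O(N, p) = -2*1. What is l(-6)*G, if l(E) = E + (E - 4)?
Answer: -576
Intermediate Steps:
O(N, p) = -2
G = 36 (G = (-4 - 2)² = (-6)² = 36)
l(E) = -4 + 2*E (l(E) = E + (-4 + E) = -4 + 2*E)
l(-6)*G = (-4 + 2*(-6))*36 = (-4 - 12)*36 = -16*36 = -576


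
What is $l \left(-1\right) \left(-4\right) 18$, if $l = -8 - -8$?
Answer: $0$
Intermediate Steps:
$l = 0$ ($l = -8 + 8 = 0$)
$l \left(-1\right) \left(-4\right) 18 = 0 \left(-1\right) \left(-4\right) 18 = 0 \cdot 4 \cdot 18 = 0 \cdot 72 = 0$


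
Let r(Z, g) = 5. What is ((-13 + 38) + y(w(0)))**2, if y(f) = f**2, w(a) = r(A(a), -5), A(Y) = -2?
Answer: 2500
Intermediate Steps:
w(a) = 5
((-13 + 38) + y(w(0)))**2 = ((-13 + 38) + 5**2)**2 = (25 + 25)**2 = 50**2 = 2500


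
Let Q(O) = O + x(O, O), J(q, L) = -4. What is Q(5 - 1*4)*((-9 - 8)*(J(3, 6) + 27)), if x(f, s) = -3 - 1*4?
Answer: 2346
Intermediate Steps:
x(f, s) = -7 (x(f, s) = -3 - 4 = -7)
Q(O) = -7 + O (Q(O) = O - 7 = -7 + O)
Q(5 - 1*4)*((-9 - 8)*(J(3, 6) + 27)) = (-7 + (5 - 1*4))*((-9 - 8)*(-4 + 27)) = (-7 + (5 - 4))*(-17*23) = (-7 + 1)*(-391) = -6*(-391) = 2346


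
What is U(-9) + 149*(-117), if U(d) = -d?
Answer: -17424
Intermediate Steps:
U(-9) + 149*(-117) = -1*(-9) + 149*(-117) = 9 - 17433 = -17424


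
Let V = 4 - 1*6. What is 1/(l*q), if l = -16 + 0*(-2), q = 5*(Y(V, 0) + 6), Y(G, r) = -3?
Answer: -1/240 ≈ -0.0041667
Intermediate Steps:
V = -2 (V = 4 - 6 = -2)
q = 15 (q = 5*(-3 + 6) = 5*3 = 15)
l = -16 (l = -16 + 0 = -16)
1/(l*q) = 1/(-16*15) = 1/(-240) = -1/240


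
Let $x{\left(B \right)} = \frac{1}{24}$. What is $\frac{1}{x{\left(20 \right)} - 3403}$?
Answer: $- \frac{24}{81671} \approx -0.00029386$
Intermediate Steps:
$x{\left(B \right)} = \frac{1}{24}$
$\frac{1}{x{\left(20 \right)} - 3403} = \frac{1}{\frac{1}{24} - 3403} = \frac{1}{- \frac{81671}{24}} = - \frac{24}{81671}$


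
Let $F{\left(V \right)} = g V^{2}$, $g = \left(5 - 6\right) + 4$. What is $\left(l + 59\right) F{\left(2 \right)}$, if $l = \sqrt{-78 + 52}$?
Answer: $708 + 12 i \sqrt{26} \approx 708.0 + 61.188 i$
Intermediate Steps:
$g = 3$ ($g = \left(5 - 6\right) + 4 = -1 + 4 = 3$)
$l = i \sqrt{26}$ ($l = \sqrt{-26} = i \sqrt{26} \approx 5.099 i$)
$F{\left(V \right)} = 3 V^{2}$
$\left(l + 59\right) F{\left(2 \right)} = \left(i \sqrt{26} + 59\right) 3 \cdot 2^{2} = \left(59 + i \sqrt{26}\right) 3 \cdot 4 = \left(59 + i \sqrt{26}\right) 12 = 708 + 12 i \sqrt{26}$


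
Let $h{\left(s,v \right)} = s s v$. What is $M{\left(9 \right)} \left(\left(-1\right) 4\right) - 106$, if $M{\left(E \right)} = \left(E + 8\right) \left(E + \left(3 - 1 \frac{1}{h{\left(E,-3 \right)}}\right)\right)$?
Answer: $- \frac{224114}{243} \approx -922.28$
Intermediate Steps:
$h{\left(s,v \right)} = v s^{2}$ ($h{\left(s,v \right)} = s^{2} v = v s^{2}$)
$M{\left(E \right)} = \left(8 + E\right) \left(3 + E + \frac{1}{3 E^{2}}\right)$ ($M{\left(E \right)} = \left(E + 8\right) \left(E + \left(3 - 1 \frac{1}{\left(-3\right) E^{2}}\right)\right) = \left(8 + E\right) \left(E + \left(3 - 1 \left(- \frac{1}{3 E^{2}}\right)\right)\right) = \left(8 + E\right) \left(E + \left(3 - - \frac{1}{3 E^{2}}\right)\right) = \left(8 + E\right) \left(E + \left(3 + \frac{1}{3 E^{2}}\right)\right) = \left(8 + E\right) \left(3 + E + \frac{1}{3 E^{2}}\right)$)
$M{\left(9 \right)} \left(\left(-1\right) 4\right) - 106 = \left(24 + 9^{2} + 11 \cdot 9 + \frac{1}{3 \cdot 9} + \frac{8}{3 \cdot 81}\right) \left(\left(-1\right) 4\right) - 106 = \left(24 + 81 + 99 + \frac{1}{3} \cdot \frac{1}{9} + \frac{8}{3} \cdot \frac{1}{81}\right) \left(-4\right) - 106 = \left(24 + 81 + 99 + \frac{1}{27} + \frac{8}{243}\right) \left(-4\right) - 106 = \frac{49589}{243} \left(-4\right) - 106 = - \frac{198356}{243} - 106 = - \frac{224114}{243}$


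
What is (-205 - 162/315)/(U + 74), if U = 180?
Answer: -7193/8890 ≈ -0.80911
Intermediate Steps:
(-205 - 162/315)/(U + 74) = (-205 - 162/315)/(180 + 74) = (-205 - 162*1/315)/254 = (-205 - 18/35)*(1/254) = -7193/35*1/254 = -7193/8890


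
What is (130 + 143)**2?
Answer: 74529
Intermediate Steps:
(130 + 143)**2 = 273**2 = 74529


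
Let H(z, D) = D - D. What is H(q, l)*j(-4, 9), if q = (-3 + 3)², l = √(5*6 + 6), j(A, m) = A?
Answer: 0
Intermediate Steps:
l = 6 (l = √(30 + 6) = √36 = 6)
q = 0 (q = 0² = 0)
H(z, D) = 0
H(q, l)*j(-4, 9) = 0*(-4) = 0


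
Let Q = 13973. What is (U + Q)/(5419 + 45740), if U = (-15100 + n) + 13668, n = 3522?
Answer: 16063/51159 ≈ 0.31398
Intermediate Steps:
U = 2090 (U = (-15100 + 3522) + 13668 = -11578 + 13668 = 2090)
(U + Q)/(5419 + 45740) = (2090 + 13973)/(5419 + 45740) = 16063/51159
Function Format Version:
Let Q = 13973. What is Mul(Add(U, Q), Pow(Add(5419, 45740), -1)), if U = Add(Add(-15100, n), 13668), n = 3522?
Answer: Rational(16063, 51159) ≈ 0.31398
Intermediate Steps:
U = 2090 (U = Add(Add(-15100, 3522), 13668) = Add(-11578, 13668) = 2090)
Mul(Add(U, Q), Pow(Add(5419, 45740), -1)) = Mul(Add(2090, 13973), Pow(Add(5419, 45740), -1)) = Mul(16063, Pow(51159, -1)) = Mul(16063, Rational(1, 51159)) = Rational(16063, 51159)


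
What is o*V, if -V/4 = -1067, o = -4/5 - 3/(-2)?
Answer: 14938/5 ≈ 2987.6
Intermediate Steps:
o = 7/10 (o = -4*1/5 - 3*(-1/2) = -4/5 + 3/2 = 7/10 ≈ 0.70000)
V = 4268 (V = -4*(-1067) = 4268)
o*V = (7/10)*4268 = 14938/5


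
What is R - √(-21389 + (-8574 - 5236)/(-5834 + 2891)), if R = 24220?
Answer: 24220 - I*√20579423559/981 ≈ 24220.0 - 146.23*I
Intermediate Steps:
R - √(-21389 + (-8574 - 5236)/(-5834 + 2891)) = 24220 - √(-21389 + (-8574 - 5236)/(-5834 + 2891)) = 24220 - √(-21389 - 13810/(-2943)) = 24220 - √(-21389 - 13810*(-1/2943)) = 24220 - √(-21389 + 13810/2943) = 24220 - √(-62934017/2943) = 24220 - I*√20579423559/981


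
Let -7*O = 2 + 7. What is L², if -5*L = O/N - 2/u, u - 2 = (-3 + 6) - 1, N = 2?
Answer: 64/1225 ≈ 0.052245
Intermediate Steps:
O = -9/7 (O = -(2 + 7)/7 = -⅐*9 = -9/7 ≈ -1.2857)
u = 4 (u = 2 + ((-3 + 6) - 1) = 2 + (3 - 1) = 2 + 2 = 4)
L = 8/35 (L = -(-9/7/2 - 2/4)/5 = -(-9/7*½ - 2*¼)/5 = -(-9/14 - ½)/5 = -⅕*(-8/7) = 8/35 ≈ 0.22857)
L² = (8/35)² = 64/1225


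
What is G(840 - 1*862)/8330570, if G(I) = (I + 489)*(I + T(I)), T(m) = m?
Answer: -10274/4165285 ≈ -0.0024666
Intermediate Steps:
G(I) = 2*I*(489 + I) (G(I) = (I + 489)*(I + I) = (489 + I)*(2*I) = 2*I*(489 + I))
G(840 - 1*862)/8330570 = (2*(840 - 1*862)*(489 + (840 - 1*862)))/8330570 = (2*(840 - 862)*(489 + (840 - 862)))*(1/8330570) = (2*(-22)*(489 - 22))*(1/8330570) = (2*(-22)*467)*(1/8330570) = -20548*1/8330570 = -10274/4165285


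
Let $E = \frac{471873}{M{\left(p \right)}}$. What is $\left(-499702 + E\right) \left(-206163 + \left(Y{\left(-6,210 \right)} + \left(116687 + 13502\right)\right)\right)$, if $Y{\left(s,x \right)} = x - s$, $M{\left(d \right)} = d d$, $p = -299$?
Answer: $\frac{3384366424239782}{89401} \approx 3.7856 \cdot 10^{10}$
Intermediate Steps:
$M{\left(d \right)} = d^{2}$
$E = \frac{471873}{89401}$ ($E = \frac{471873}{\left(-299\right)^{2}} = \frac{471873}{89401} \approx 5.2782$)
$\left(-499702 + E\right) \left(-206163 + \left(Y{\left(-6,210 \right)} + \left(116687 + 13502\right)\right)\right) = \left(-499702 + \frac{471873}{89401}\right) \left(-206163 + \left(\left(210 - -6\right) + \left(116687 + 13502\right)\right)\right) = - \frac{44673386629 \left(-206163 + \left(\left(210 + 6\right) + 130189\right)\right)}{89401} = - \frac{44673386629 \left(-206163 + \left(216 + 130189\right)\right)}{89401} = - \frac{44673386629 \left(-206163 + 130405\right)}{89401} = \left(- \frac{44673386629}{89401}\right) \left(-75758\right) = \frac{3384366424239782}{89401}$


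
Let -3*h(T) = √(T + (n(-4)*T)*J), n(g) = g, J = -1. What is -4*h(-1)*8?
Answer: 32*I*√5/3 ≈ 23.851*I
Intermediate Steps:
h(T) = -√5*√T/3 (h(T) = -√(T - 4*T*(-1))/3 = -√(T + 4*T)/3 = -√5*√T/3)
-4*h(-1)*8 = -(-4)*√5*√(-1)/3*8 = -(-4)*√5*I/3*8 = -(-4)*I*√5/3*8 = (4*I*√5/3)*8 = 32*I*√5/3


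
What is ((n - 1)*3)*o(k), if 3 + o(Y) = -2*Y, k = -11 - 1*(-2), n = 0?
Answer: -45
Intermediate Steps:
k = -9 (k = -11 + 2 = -9)
o(Y) = -3 - 2*Y
((n - 1)*3)*o(k) = ((0 - 1)*3)*(-3 - 2*(-9)) = (-1*3)*(-3 + 18) = -3*15 = -45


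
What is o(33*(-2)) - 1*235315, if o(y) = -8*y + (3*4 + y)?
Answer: -234841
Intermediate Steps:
o(y) = 12 - 7*y (o(y) = -8*y + (12 + y) = 12 - 7*y)
o(33*(-2)) - 1*235315 = (12 - 231*(-2)) - 1*235315 = (12 - 7*(-66)) - 235315 = (12 + 462) - 235315 = 474 - 235315 = -234841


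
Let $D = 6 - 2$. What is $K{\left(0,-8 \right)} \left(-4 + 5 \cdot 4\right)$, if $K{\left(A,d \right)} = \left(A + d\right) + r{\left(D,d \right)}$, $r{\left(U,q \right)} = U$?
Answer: $-64$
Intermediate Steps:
$D = 4$ ($D = 6 - 2 = 4$)
$K{\left(A,d \right)} = 4 + A + d$ ($K{\left(A,d \right)} = \left(A + d\right) + 4 = 4 + A + d$)
$K{\left(0,-8 \right)} \left(-4 + 5 \cdot 4\right) = \left(4 + 0 - 8\right) \left(-4 + 5 \cdot 4\right) = - 4 \left(-4 + 20\right) = \left(-4\right) 16 = -64$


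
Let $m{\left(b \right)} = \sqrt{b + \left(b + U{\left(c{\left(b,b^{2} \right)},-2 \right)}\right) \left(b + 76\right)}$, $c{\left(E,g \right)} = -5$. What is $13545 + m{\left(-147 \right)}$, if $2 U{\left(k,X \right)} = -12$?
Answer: $13545 + 2 \sqrt{2679} \approx 13649.0$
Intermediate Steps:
$U{\left(k,X \right)} = -6$ ($U{\left(k,X \right)} = \frac{1}{2} \left(-12\right) = -6$)
$m{\left(b \right)} = \sqrt{b + \left(-6 + b\right) \left(76 + b\right)}$ ($m{\left(b \right)} = \sqrt{b + \left(b - 6\right) \left(b + 76\right)} = \sqrt{b + \left(-6 + b\right) \left(76 + b\right)}$)
$13545 + m{\left(-147 \right)} = 13545 + \sqrt{-456 + \left(-147\right)^{2} + 71 \left(-147\right)} = 13545 + \sqrt{-456 + 21609 - 10437} = 13545 + \sqrt{10716} = 13545 + 2 \sqrt{2679}$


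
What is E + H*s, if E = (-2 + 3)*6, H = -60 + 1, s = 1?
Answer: -53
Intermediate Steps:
H = -59
E = 6 (E = 1*6 = 6)
E + H*s = 6 - 59*1 = 6 - 59 = -53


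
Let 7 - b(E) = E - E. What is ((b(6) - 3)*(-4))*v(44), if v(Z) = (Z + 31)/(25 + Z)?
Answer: -400/23 ≈ -17.391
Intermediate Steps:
v(Z) = (31 + Z)/(25 + Z)
b(E) = 7 (b(E) = 7 - (E - E) = 7 - 1*0 = 7 + 0 = 7)
((b(6) - 3)*(-4))*v(44) = ((7 - 3)*(-4))*((31 + 44)/(25 + 44)) = (4*(-4))*(75/69) = -16*75/69 = -16*25/23 = -400/23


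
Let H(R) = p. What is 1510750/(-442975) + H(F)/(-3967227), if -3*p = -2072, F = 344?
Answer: -719255296598/210885885639 ≈ -3.4106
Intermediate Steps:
p = 2072/3 (p = -1/3*(-2072) = 2072/3 ≈ 690.67)
H(R) = 2072/3
1510750/(-442975) + H(F)/(-3967227) = 1510750/(-442975) + (2072/3)/(-3967227) = 1510750*(-1/442975) + (2072/3)*(-1/3967227) = -60430/17719 - 2072/11901681 = -719255296598/210885885639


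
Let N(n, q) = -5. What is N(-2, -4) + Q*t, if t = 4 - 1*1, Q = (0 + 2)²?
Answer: 7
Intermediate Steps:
Q = 4 (Q = 2² = 4)
t = 3 (t = 4 - 1 = 3)
N(-2, -4) + Q*t = -5 + 4*3 = -5 + 12 = 7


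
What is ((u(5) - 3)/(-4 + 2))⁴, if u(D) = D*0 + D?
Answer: 1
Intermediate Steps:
u(D) = D (u(D) = 0 + D = D)
((u(5) - 3)/(-4 + 2))⁴ = ((5 - 3)/(-4 + 2))⁴ = (2/(-2))⁴ = (2*(-½))⁴ = (-1)⁴ = 1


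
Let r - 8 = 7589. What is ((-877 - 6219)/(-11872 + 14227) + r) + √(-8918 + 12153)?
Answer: 17883839/2355 + √3235 ≈ 7650.9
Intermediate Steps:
r = 7597 (r = 8 + 7589 = 7597)
((-877 - 6219)/(-11872 + 14227) + r) + √(-8918 + 12153) = ((-877 - 6219)/(-11872 + 14227) + 7597) + √(-8918 + 12153) = (-7096/2355 + 7597) + √3235 = 17883839/2355 + √3235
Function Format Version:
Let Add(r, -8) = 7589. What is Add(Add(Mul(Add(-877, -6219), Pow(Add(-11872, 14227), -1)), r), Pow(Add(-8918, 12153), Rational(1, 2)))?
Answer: Add(Rational(17883839, 2355), Pow(3235, Rational(1, 2))) ≈ 7650.9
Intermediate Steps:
r = 7597 (r = Add(8, 7589) = 7597)
Add(Add(Mul(Add(-877, -6219), Pow(Add(-11872, 14227), -1)), r), Pow(Add(-8918, 12153), Rational(1, 2))) = Add(Add(Mul(Add(-877, -6219), Pow(Add(-11872, 14227), -1)), 7597), Pow(Add(-8918, 12153), Rational(1, 2))) = Add(Add(Mul(-7096, Pow(2355, -1)), 7597), Pow(3235, Rational(1, 2))) = Add(Add(Mul(-7096, Rational(1, 2355)), 7597), Pow(3235, Rational(1, 2))) = Add(Add(Rational(-7096, 2355), 7597), Pow(3235, Rational(1, 2))) = Add(Rational(17883839, 2355), Pow(3235, Rational(1, 2)))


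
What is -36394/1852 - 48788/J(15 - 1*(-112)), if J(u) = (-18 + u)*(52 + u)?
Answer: -400219355/18067186 ≈ -22.152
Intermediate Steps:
-36394/1852 - 48788/J(15 - 1*(-112)) = -36394/1852 - 48788/(-936 + (15 - 1*(-112))² + 34*(15 - 1*(-112))) = -36394*1/1852 - 48788/(-936 + (15 + 112)² + 34*(15 + 112)) = -18197/926 - 48788/(-936 + 127² + 34*127) = -18197/926 - 48788/(-936 + 16129 + 4318) = -18197/926 - 48788/19511 = -400219355/18067186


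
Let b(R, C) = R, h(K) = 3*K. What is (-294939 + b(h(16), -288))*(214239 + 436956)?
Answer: -192031544745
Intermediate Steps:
(-294939 + b(h(16), -288))*(214239 + 436956) = (-294939 + 3*16)*(214239 + 436956) = (-294939 + 48)*651195 = -294891*651195 = -192031544745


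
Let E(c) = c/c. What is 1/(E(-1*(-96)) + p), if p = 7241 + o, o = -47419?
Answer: -1/40177 ≈ -2.4890e-5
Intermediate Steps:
E(c) = 1
p = -40178 (p = 7241 - 47419 = -40178)
1/(E(-1*(-96)) + p) = 1/(1 - 40178) = 1/(-40177) = -1/40177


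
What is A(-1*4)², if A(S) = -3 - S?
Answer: 1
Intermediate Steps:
A(-1*4)² = (-3 - (-1)*4)² = (-3 - 1*(-4))² = (-3 + 4)² = 1² = 1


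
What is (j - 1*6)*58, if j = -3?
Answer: -522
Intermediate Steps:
(j - 1*6)*58 = (-3 - 1*6)*58 = (-3 - 6)*58 = -9*58 = -522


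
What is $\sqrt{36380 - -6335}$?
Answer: $\sqrt{42715} \approx 206.68$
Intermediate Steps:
$\sqrt{36380 - -6335} = \sqrt{36380 + 6335} = \sqrt{42715}$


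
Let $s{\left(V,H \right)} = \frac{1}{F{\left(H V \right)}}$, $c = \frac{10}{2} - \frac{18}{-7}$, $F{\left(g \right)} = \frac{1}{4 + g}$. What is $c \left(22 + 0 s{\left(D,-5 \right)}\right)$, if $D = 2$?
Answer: $\frac{1166}{7} \approx 166.57$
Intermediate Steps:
$c = \frac{53}{7}$ ($c = 10 \cdot \frac{1}{2} - - \frac{18}{7} = 5 + \frac{18}{7} = \frac{53}{7} \approx 7.5714$)
$s{\left(V,H \right)} = 4 + H V$ ($s{\left(V,H \right)} = \frac{1}{\frac{1}{4 + H V}} = 4 + H V$)
$c \left(22 + 0 s{\left(D,-5 \right)}\right) = \frac{53 \left(22 + 0 \left(4 - 10\right)\right)}{7} = \frac{53 \left(22 + 0 \left(-6\right)\right)}{7} = \frac{53 \left(22 + 0\right)}{7} = \frac{53}{7} \cdot 22 = \frac{1166}{7}$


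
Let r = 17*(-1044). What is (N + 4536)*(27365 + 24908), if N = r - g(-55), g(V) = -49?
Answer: -688069499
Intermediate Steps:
r = -17748
N = -17699 (N = -17748 - 1*(-49) = -17748 + 49 = -17699)
(N + 4536)*(27365 + 24908) = (-17699 + 4536)*(27365 + 24908) = -13163*52273 = -688069499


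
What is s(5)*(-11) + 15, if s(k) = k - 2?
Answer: -18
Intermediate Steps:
s(k) = -2 + k
s(5)*(-11) + 15 = (-2 + 5)*(-11) + 15 = 3*(-11) + 15 = -33 + 15 = -18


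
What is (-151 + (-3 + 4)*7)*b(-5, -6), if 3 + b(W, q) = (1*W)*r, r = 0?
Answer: 432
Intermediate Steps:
b(W, q) = -3 (b(W, q) = -3 + (1*W)*0 = -3 + W*0 = -3 + 0 = -3)
(-151 + (-3 + 4)*7)*b(-5, -6) = (-151 + (-3 + 4)*7)*(-3) = (-151 + 1*7)*(-3) = (-151 + 7)*(-3) = -144*(-3) = 432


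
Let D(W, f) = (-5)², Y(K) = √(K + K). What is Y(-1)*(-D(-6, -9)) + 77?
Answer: 77 - 25*I*√2 ≈ 77.0 - 35.355*I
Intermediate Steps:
Y(K) = √2*√K (Y(K) = √(2*K) = √2*√K)
D(W, f) = 25
Y(-1)*(-D(-6, -9)) + 77 = (√2*√(-1))*(-1*25) + 77 = (√2*I)*(-25) + 77 = (I*√2)*(-25) + 77 = -25*I*√2 + 77 = 77 - 25*I*√2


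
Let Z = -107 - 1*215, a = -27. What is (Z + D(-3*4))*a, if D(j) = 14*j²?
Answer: -45738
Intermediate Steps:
Z = -322 (Z = -107 - 215 = -322)
(Z + D(-3*4))*a = (-322 + 14*(-3*4)²)*(-27) = (-322 + 14*(-12)²)*(-27) = (-322 + 14*144)*(-27) = (-322 + 2016)*(-27) = 1694*(-27) = -45738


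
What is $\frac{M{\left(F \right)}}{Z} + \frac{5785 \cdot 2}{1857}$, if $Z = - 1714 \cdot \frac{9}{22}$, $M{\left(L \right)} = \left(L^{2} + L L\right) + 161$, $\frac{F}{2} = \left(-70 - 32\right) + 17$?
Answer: $- \frac{364909979}{4774347} \approx -76.431$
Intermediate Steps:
$F = -170$ ($F = 2 \left(\left(-70 - 32\right) + 17\right) = 2 \left(-102 + 17\right) = 2 \left(-85\right) = -170$)
$M{\left(L \right)} = 161 + 2 L^{2}$ ($M{\left(L \right)} = \left(L^{2} + L^{2}\right) + 161 = 2 L^{2} + 161 = 161 + 2 L^{2}$)
$Z = - \frac{7713}{11}$ ($Z = - 1714 \cdot 9 \cdot \frac{1}{22} = \left(-1714\right) \frac{9}{22} = - \frac{7713}{11} \approx -701.18$)
$\frac{M{\left(F \right)}}{Z} + \frac{5785 \cdot 2}{1857} = \frac{161 + 2 \left(-170\right)^{2}}{- \frac{7713}{11}} + \frac{5785 \cdot 2}{1857} = \left(161 + 2 \cdot 28900\right) \left(- \frac{11}{7713}\right) + 11570 \cdot \frac{1}{1857} = \left(161 + 57800\right) \left(- \frac{11}{7713}\right) + \frac{11570}{1857} = 57961 \left(- \frac{11}{7713}\right) + \frac{11570}{1857} = - \frac{637571}{7713} + \frac{11570}{1857} = - \frac{364909979}{4774347}$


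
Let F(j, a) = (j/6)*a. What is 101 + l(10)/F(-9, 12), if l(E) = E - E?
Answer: 101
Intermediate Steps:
l(E) = 0
F(j, a) = a*j/6 (F(j, a) = (j*(1/6))*a = (j/6)*a = a*j/6)
101 + l(10)/F(-9, 12) = 101 + 0/(((1/6)*12*(-9))) = 101 + 0/(-18) = 101 + 0*(-1/18) = 101 + 0 = 101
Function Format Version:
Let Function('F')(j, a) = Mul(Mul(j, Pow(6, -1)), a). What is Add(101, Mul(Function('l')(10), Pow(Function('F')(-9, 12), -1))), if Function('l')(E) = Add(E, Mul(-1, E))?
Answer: 101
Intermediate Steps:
Function('l')(E) = 0
Function('F')(j, a) = Mul(Rational(1, 6), a, j) (Function('F')(j, a) = Mul(Mul(j, Rational(1, 6)), a) = Mul(Mul(Rational(1, 6), j), a) = Mul(Rational(1, 6), a, j))
Add(101, Mul(Function('l')(10), Pow(Function('F')(-9, 12), -1))) = Add(101, Mul(0, Pow(Mul(Rational(1, 6), 12, -9), -1))) = Add(101, Mul(0, Pow(-18, -1))) = Add(101, Mul(0, Rational(-1, 18))) = Add(101, 0) = 101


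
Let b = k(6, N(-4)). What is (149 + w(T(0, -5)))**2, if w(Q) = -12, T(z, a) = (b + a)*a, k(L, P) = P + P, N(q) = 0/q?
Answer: 18769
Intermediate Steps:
N(q) = 0
k(L, P) = 2*P
b = 0 (b = 2*0 = 0)
T(z, a) = a**2 (T(z, a) = (0 + a)*a = a*a = a**2)
(149 + w(T(0, -5)))**2 = (149 - 12)**2 = 137**2 = 18769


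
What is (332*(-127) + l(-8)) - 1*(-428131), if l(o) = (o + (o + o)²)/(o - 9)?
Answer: 6561191/17 ≈ 3.8595e+5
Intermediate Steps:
l(o) = (o + 4*o²)/(-9 + o) (l(o) = (o + (2*o)²)/(-9 + o) = (o + 4*o²)/(-9 + o))
(332*(-127) + l(-8)) - 1*(-428131) = (332*(-127) - 8*(1 + 4*(-8))/(-9 - 8)) - 1*(-428131) = (-42164 - 8*(1 - 32)/(-17)) + 428131 = (-42164 - 8*(-1/17)*(-31)) + 428131 = (-42164 - 248/17) + 428131 = -717036/17 + 428131 = 6561191/17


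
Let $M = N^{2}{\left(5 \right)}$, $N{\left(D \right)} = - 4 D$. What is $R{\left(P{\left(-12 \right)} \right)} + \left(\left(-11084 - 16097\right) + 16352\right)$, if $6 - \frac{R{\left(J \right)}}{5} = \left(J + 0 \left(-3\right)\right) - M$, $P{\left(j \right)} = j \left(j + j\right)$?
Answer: $-10239$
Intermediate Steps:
$M = 400$ ($M = \left(\left(-4\right) 5\right)^{2} = \left(-20\right)^{2} = 400$)
$P{\left(j \right)} = 2 j^{2}$ ($P{\left(j \right)} = j 2 j = 2 j^{2}$)
$R{\left(J \right)} = 2030 - 5 J$ ($R{\left(J \right)} = 30 - 5 \left(\left(J + 0 \left(-3\right)\right) - 400\right) = 30 - 5 \left(\left(J + 0\right) - 400\right) = 30 - 5 \left(J - 400\right) = 30 - 5 \left(-400 + J\right) = 30 - \left(-2000 + 5 J\right) = 2030 - 5 J$)
$R{\left(P{\left(-12 \right)} \right)} + \left(\left(-11084 - 16097\right) + 16352\right) = \left(2030 - 5 \cdot 2 \left(-12\right)^{2}\right) + \left(\left(-11084 - 16097\right) + 16352\right) = \left(2030 - 5 \cdot 2 \cdot 144\right) + \left(-27181 + 16352\right) = \left(2030 - 1440\right) - 10829 = 590 - 10829 = -10239$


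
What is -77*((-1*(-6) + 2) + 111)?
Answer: -9163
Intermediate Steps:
-77*((-1*(-6) + 2) + 111) = -77*((6 + 2) + 111) = -77*(8 + 111) = -77*119 = -9163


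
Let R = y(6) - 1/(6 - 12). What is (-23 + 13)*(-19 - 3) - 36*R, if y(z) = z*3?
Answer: -434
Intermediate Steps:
y(z) = 3*z
R = 109/6 (R = 3*6 - 1/(6 - 12) = 18 - 1/(-6) = 18 - 1*(-⅙) = 18 + ⅙ = 109/6 ≈ 18.167)
(-23 + 13)*(-19 - 3) - 36*R = (-23 + 13)*(-19 - 3) - 36*109/6 = -10*(-22) - 654 = 220 - 654 = -434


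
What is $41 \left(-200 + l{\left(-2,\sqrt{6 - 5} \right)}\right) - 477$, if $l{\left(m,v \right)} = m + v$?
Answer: $-8718$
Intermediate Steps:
$41 \left(-200 + l{\left(-2,\sqrt{6 - 5} \right)}\right) - 477 = 41 \left(-200 - \left(2 - \sqrt{6 - 5}\right)\right) - 477 = 41 \left(-200 - \left(2 - \sqrt{1}\right)\right) - 477 = 41 \left(-200 + \left(-2 + 1\right)\right) - 477 = 41 \left(-200 - 1\right) - 477 = 41 \left(-201\right) - 477 = -8241 - 477 = -8718$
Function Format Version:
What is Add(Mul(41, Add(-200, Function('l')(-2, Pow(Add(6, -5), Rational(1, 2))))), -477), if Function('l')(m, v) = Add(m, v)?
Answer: -8718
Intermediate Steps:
Add(Mul(41, Add(-200, Function('l')(-2, Pow(Add(6, -5), Rational(1, 2))))), -477) = Add(Mul(41, Add(-200, Add(-2, Pow(Add(6, -5), Rational(1, 2))))), -477) = Add(Mul(41, Add(-200, Add(-2, Pow(1, Rational(1, 2))))), -477) = Add(Mul(41, Add(-200, Add(-2, 1))), -477) = Add(Mul(41, Add(-200, -1)), -477) = Add(Mul(41, -201), -477) = Add(-8241, -477) = -8718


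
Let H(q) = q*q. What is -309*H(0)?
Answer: 0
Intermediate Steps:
H(q) = q²
-309*H(0) = -309*0² = -309*0 = 0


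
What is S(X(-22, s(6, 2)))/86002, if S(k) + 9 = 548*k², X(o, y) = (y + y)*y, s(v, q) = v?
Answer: 2840823/86002 ≈ 33.032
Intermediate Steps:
X(o, y) = 2*y² (X(o, y) = (2*y)*y = 2*y²)
S(k) = -9 + 548*k²
S(X(-22, s(6, 2)))/86002 = (-9 + 548*(2*6²)²)/86002 = (-9 + 548*(2*36)²)*(1/86002) = (-9 + 548*72²)*(1/86002) = (-9 + 548*5184)*(1/86002) = (-9 + 2840832)*(1/86002) = 2840823*(1/86002) = 2840823/86002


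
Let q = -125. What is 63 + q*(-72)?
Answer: 9063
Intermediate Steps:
63 + q*(-72) = 63 - 125*(-72) = 63 + 9000 = 9063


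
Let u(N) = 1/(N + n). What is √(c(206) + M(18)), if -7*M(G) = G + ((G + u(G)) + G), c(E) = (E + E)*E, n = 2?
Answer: 9*√5133765/70 ≈ 291.31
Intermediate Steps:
u(N) = 1/(2 + N) (u(N) = 1/(N + 2) = 1/(2 + N))
c(E) = 2*E² (c(E) = (2*E)*E = 2*E²)
M(G) = -3*G/7 - 1/(7*(2 + G)) (M(G) = -(G + ((G + 1/(2 + G)) + G))/7 = -(G + (1/(2 + G) + 2*G))/7 = -(1/(2 + G) + 3*G)/7 = -3*G/7 - 1/(7*(2 + G)))
√(c(206) + M(18)) = √(2*206² + (-1 - 3*18*(2 + 18))/(7*(2 + 18))) = √(2*42436 + (⅐)*(-1 - 3*18*20)/20) = √(84872 + (⅐)*(1/20)*(-1 - 1080)) = √(84872 + (⅐)*(1/20)*(-1081)) = √(84872 - 1081/140) = √(11880999/140) = 9*√5133765/70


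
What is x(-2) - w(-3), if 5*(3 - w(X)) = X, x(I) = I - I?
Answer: -18/5 ≈ -3.6000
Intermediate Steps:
x(I) = 0
w(X) = 3 - X/5
x(-2) - w(-3) = 0 - (3 - 1/5*(-3)) = 0 - (3 + 3/5) = 0 - 1*18/5 = 0 - 18/5 = -18/5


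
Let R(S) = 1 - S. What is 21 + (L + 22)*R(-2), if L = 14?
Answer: 129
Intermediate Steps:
21 + (L + 22)*R(-2) = 21 + (14 + 22)*(1 - 1*(-2)) = 21 + 36*(1 + 2) = 21 + 36*3 = 21 + 108 = 129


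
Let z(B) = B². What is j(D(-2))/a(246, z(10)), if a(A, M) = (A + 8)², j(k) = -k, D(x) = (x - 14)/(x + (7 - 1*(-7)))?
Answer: 1/48387 ≈ 2.0667e-5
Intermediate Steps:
D(x) = (-14 + x)/(14 + x) (D(x) = (-14 + x)/(x + (7 + 7)) = (-14 + x)/(x + 14) = (-14 + x)/(14 + x))
a(A, M) = (8 + A)²
j(D(-2))/a(246, z(10)) = (-(-14 - 2)/(14 - 2))/((8 + 246)²) = (-(-16)/12)/(254²) = -(-16)/12/64516 = -1*(-4/3)*(1/64516) = (4/3)*(1/64516) = 1/48387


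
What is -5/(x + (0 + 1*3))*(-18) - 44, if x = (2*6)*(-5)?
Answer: -866/19 ≈ -45.579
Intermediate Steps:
x = -60 (x = 12*(-5) = -60)
-5/(x + (0 + 1*3))*(-18) - 44 = -5/(-60 + (0 + 1*3))*(-18) - 44 = -5/(-60 + (0 + 3))*(-18) - 44 = -5/(-60 + 3)*(-18) - 44 = -5/(-57)*(-18) - 44 = -5*(-1/57)*(-18) - 44 = (5/57)*(-18) - 44 = -30/19 - 44 = -866/19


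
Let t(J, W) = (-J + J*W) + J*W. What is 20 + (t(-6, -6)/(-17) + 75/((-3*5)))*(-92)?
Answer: 15336/17 ≈ 902.12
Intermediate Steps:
t(J, W) = -J + 2*J*W
20 + (t(-6, -6)/(-17) + 75/((-3*5)))*(-92) = 20 + (-6*(-1 + 2*(-6))/(-17) + 75/((-3*5)))*(-92) = 20 + (-6*(-1 - 12)*(-1/17) + 75/(-15))*(-92) = 20 + (-6*(-13)*(-1/17) + 75*(-1/15))*(-92) = 20 + (78*(-1/17) - 5)*(-92) = 20 + (-78/17 - 5)*(-92) = 20 - 163/17*(-92) = 20 + 14996/17 = 15336/17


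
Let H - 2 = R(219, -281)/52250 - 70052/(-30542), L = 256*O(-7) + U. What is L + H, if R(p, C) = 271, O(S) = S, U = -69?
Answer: -1481479978309/797909750 ≈ -1856.7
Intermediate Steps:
L = -1861 (L = 256*(-7) - 69 = -1792 - 69 = -1861)
H = 3430066441/797909750 (H = 2 + (271/52250 - 70052/(-30542)) = 2 + (271*(1/52250) - 70052*(-1/30542)) = 2 + (271/52250 + 35026/15271) = 2 + 1834246941/797909750 = 3430066441/797909750 ≈ 4.2988)
L + H = -1861 + 3430066441/797909750 = -1481479978309/797909750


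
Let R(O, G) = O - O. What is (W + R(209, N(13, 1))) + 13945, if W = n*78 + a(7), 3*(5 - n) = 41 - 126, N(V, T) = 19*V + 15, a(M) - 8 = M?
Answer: 16560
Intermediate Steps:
a(M) = 8 + M
N(V, T) = 15 + 19*V
n = 100/3 (n = 5 - (41 - 126)/3 = 5 - 1/3*(-85) = 5 + 85/3 = 100/3 ≈ 33.333)
R(O, G) = 0
W = 2615 (W = (100/3)*78 + (8 + 7) = 2600 + 15 = 2615)
(W + R(209, N(13, 1))) + 13945 = (2615 + 0) + 13945 = 2615 + 13945 = 16560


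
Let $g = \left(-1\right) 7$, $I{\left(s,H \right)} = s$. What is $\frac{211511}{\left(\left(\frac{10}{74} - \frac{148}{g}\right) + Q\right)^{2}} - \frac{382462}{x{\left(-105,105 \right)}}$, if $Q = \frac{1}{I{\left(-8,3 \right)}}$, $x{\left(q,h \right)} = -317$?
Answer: $\frac{1022555965599950}{608951053397} \approx 1679.2$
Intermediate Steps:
$g = -7$
$Q = - \frac{1}{8}$ ($Q = \frac{1}{-8} = - \frac{1}{8} \approx -0.125$)
$\frac{211511}{\left(\left(\frac{10}{74} - \frac{148}{g}\right) + Q\right)^{2}} - \frac{382462}{x{\left(-105,105 \right)}} = \frac{211511}{\left(\left(\frac{10}{74} - \frac{148}{-7}\right) - \frac{1}{8}\right)^{2}} - \frac{382462}{-317} = \frac{211511}{\left(\left(10 \cdot \frac{1}{74} - - \frac{148}{7}\right) - \frac{1}{8}\right)^{2}} - - \frac{382462}{317} = \frac{211511}{\left(\left(\frac{5}{37} + \frac{148}{7}\right) - \frac{1}{8}\right)^{2}} + \frac{382462}{317} = \frac{211511}{\left(\frac{5511}{259} - \frac{1}{8}\right)^{2}} + \frac{382462}{317} = \frac{211511}{\left(\frac{43829}{2072}\right)^{2}} + \frac{382462}{317} = \frac{211511}{\frac{1920981241}{4293184}} + \frac{382462}{317} = 211511 \cdot \frac{4293184}{1920981241} + \frac{382462}{317} = \frac{908055641024}{1920981241} + \frac{382462}{317} = \frac{1022555965599950}{608951053397}$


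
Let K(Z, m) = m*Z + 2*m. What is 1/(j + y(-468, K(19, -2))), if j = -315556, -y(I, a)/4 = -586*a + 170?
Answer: -1/414684 ≈ -2.4115e-6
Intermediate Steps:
K(Z, m) = 2*m + Z*m (K(Z, m) = Z*m + 2*m = 2*m + Z*m)
y(I, a) = -680 + 2344*a (y(I, a) = -4*(-586*a + 170) = -4*(170 - 586*a) = -680 + 2344*a)
1/(j + y(-468, K(19, -2))) = 1/(-315556 + (-680 + 2344*(-2*(2 + 19)))) = 1/(-315556 + (-680 + 2344*(-2*21))) = 1/(-315556 + (-680 + 2344*(-42))) = 1/(-315556 + (-680 - 98448)) = 1/(-315556 - 99128) = 1/(-414684) = -1/414684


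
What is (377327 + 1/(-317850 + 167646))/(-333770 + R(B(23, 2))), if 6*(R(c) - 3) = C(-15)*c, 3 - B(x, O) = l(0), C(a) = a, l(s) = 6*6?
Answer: -56676024707/50120746638 ≈ -1.1308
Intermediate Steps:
l(s) = 36
B(x, O) = -33 (B(x, O) = 3 - 1*36 = 3 - 36 = -33)
R(c) = 3 - 5*c/2 (R(c) = 3 + (-15*c)/6 = 3 - 5*c/2)
(377327 + 1/(-317850 + 167646))/(-333770 + R(B(23, 2))) = (377327 + 1/(-317850 + 167646))/(-333770 + (3 - 5/2*(-33))) = (377327 + 1/(-150204))/(-333770 + (3 + 165/2)) = (377327 - 1/150204)/(-333770 + 171/2) = 56676024707/(150204*(-667369/2)) = (56676024707/150204)*(-2/667369) = -56676024707/50120746638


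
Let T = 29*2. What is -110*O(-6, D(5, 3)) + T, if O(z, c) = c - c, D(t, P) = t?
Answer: 58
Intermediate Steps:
O(z, c) = 0
T = 58
-110*O(-6, D(5, 3)) + T = -110*0 + 58 = 0 + 58 = 58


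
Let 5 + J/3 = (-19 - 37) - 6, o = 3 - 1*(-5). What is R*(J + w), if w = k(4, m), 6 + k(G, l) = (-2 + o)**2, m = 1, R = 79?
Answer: -13509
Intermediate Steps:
o = 8 (o = 3 + 5 = 8)
J = -201 (J = -15 + 3*((-19 - 37) - 6) = -15 + 3*(-56 - 6) = -15 + 3*(-62) = -15 - 186 = -201)
k(G, l) = 30 (k(G, l) = -6 + (-2 + 8)**2 = -6 + 6**2 = -6 + 36 = 30)
w = 30
R*(J + w) = 79*(-201 + 30) = 79*(-171) = -13509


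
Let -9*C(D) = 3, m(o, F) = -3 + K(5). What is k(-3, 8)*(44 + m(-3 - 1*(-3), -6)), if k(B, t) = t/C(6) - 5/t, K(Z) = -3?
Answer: -3743/4 ≈ -935.75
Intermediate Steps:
m(o, F) = -6 (m(o, F) = -3 - 3 = -6)
C(D) = -⅓ (C(D) = -⅑*3 = -⅓)
k(B, t) = -5/t - 3*t (k(B, t) = t/(-⅓) - 5/t = t*(-3) - 5/t = -3*t - 5/t = -5/t - 3*t)
k(-3, 8)*(44 + m(-3 - 1*(-3), -6)) = (-5/8 - 3*8)*(44 - 6) = (-5*⅛ - 24)*38 = (-5/8 - 24)*38 = -197/8*38 = -3743/4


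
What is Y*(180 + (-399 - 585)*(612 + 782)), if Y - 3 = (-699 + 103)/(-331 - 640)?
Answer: -4812649644/971 ≈ -4.9564e+6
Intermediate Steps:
Y = 3509/971 (Y = 3 + (-699 + 103)/(-331 - 640) = 3 - 596/(-971) = 3 - 596*(-1/971) = 3 + 596/971 = 3509/971 ≈ 3.6138)
Y*(180 + (-399 - 585)*(612 + 782)) = 3509*(180 + (-399 - 585)*(612 + 782))/971 = 3509*(180 - 984*1394)/971 = 3509*(180 - 1371696)/971 = (3509/971)*(-1371516) = -4812649644/971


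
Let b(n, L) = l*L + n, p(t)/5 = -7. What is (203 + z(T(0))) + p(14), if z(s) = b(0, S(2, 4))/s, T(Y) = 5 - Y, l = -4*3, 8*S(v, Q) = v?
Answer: 837/5 ≈ 167.40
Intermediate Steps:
S(v, Q) = v/8
p(t) = -35 (p(t) = 5*(-7) = -35)
l = -12
b(n, L) = n - 12*L (b(n, L) = -12*L + n = n - 12*L)
z(s) = -3/s (z(s) = (0 - 3*2/2)/s = (0 - 12*1/4)/s = (0 - 3)/s = -3/s)
(203 + z(T(0))) + p(14) = (203 - 3/(5 - 1*0)) - 35 = (203 - 3/(5 + 0)) - 35 = (203 - 3/5) - 35 = 1012/5 - 35 = 837/5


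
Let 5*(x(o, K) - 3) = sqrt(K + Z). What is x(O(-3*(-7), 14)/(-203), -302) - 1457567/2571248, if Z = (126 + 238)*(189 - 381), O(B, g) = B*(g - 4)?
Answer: 6256177/2571248 + I*sqrt(70190)/5 ≈ 2.4331 + 52.987*I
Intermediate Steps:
O(B, g) = B*(-4 + g)
Z = -69888 (Z = 364*(-192) = -69888)
x(o, K) = 3 + sqrt(-69888 + K)/5 (x(o, K) = 3 + sqrt(K - 69888)/5 = 3 + sqrt(-69888 + K)/5)
x(O(-3*(-7), 14)/(-203), -302) - 1457567/2571248 = (3 + sqrt(-69888 - 302)/5) - 1457567/2571248 = (3 + sqrt(-70190)/5) - 1457567*1/2571248 = (3 + (I*sqrt(70190))/5) - 1457567/2571248 = (3 + I*sqrt(70190)/5) - 1457567/2571248 = 6256177/2571248 + I*sqrt(70190)/5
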